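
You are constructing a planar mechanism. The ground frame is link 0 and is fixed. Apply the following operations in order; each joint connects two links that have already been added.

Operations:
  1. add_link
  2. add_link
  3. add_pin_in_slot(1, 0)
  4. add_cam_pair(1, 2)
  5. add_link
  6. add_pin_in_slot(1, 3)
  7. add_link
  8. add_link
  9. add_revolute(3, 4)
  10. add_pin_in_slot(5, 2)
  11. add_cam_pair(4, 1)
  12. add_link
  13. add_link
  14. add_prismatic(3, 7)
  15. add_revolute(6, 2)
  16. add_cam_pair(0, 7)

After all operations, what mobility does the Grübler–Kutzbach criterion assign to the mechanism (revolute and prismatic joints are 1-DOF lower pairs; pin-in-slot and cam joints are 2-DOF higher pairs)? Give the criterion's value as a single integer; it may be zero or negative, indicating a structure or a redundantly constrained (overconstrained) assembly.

M = 9

L=1 J1=0 J2=0
add link → L=2 J1=0 J2=0
add link → L=3 J1=0 J2=0
PS@1,0 dof=2 J2 → L=3 J1=0 J2=1
C@1,2 dof=2 J2 → L=3 J1=0 J2=2
add link → L=4 J1=0 J2=2
PS@1,3 dof=2 J2 → L=4 J1=0 J2=3
add link → L=5 J1=0 J2=3
add link → L=6 J1=0 J2=3
R@3,4 dof=1 J1 → L=6 J1=1 J2=3
PS@5,2 dof=2 J2 → L=6 J1=1 J2=4
C@4,1 dof=2 J2 → L=6 J1=1 J2=5
add link → L=7 J1=1 J2=5
add link → L=8 J1=1 J2=5
P@3,7 dof=1 J1 → L=8 J1=2 J2=5
R@6,2 dof=1 J1 → L=8 J1=3 J2=5
C@0,7 dof=2 J2 → L=8 J1=3 J2=6
M=3(L−1)−2J1−J2=3·7−2·3−6=9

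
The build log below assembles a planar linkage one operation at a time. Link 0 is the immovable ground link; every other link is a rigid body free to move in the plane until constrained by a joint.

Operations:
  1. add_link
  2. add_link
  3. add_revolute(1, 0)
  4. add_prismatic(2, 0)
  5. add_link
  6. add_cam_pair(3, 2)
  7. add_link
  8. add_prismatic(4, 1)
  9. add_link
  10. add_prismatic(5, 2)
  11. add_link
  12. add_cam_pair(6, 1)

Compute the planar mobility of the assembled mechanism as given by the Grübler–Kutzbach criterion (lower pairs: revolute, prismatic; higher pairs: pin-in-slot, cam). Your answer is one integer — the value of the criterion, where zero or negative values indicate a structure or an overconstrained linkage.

M = 8

link 0 = ground. State L|J1|J2 = 1|0|0
+link1  2|0|0
+link2  3|0|0
R(1,0) f=1→J1  3|1|0
P(2,0) f=1→J1  3|2|0
+link3  4|2|0
C(3,2) f=2→J2  4|2|1
+link4  5|2|1
P(4,1) f=1→J1  5|3|1
+link5  6|3|1
P(5,2) f=1→J1  6|4|1
+link6  7|4|1
C(6,1) f=2→J2  7|4|2
M = 3(7−1)−2·4−2 = 18−8−2 = 8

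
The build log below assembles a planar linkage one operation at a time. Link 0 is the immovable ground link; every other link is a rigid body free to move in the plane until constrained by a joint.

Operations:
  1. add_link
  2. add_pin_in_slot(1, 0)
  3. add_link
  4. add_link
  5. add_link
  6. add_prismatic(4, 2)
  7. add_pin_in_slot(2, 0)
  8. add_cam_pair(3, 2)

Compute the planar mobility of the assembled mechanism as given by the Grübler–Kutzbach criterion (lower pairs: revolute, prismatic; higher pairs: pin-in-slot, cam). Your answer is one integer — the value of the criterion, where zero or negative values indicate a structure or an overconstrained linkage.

M = 7

L=1 J1=0 J2=0
add link → L=2 J1=0 J2=0
PS@1,0 dof=2 J2 → L=2 J1=0 J2=1
add link → L=3 J1=0 J2=1
add link → L=4 J1=0 J2=1
add link → L=5 J1=0 J2=1
P@4,2 dof=1 J1 → L=5 J1=1 J2=1
PS@2,0 dof=2 J2 → L=5 J1=1 J2=2
C@3,2 dof=2 J2 → L=5 J1=1 J2=3
M=3(L−1)−2J1−J2=3·4−2·1−3=7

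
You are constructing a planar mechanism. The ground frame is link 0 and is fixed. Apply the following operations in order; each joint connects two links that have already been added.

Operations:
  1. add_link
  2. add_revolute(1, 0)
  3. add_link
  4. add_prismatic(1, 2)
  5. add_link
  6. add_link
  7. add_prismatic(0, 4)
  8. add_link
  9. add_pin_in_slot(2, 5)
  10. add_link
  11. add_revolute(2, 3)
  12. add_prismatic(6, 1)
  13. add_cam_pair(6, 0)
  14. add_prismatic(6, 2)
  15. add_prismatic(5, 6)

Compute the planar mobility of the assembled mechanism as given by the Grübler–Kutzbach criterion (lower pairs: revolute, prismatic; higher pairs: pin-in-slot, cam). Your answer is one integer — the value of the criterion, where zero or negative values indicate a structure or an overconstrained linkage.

M = 2

L=1 J1=0 J2=0
add link → L=2 J1=0 J2=0
R@1,0 dof=1 J1 → L=2 J1=1 J2=0
add link → L=3 J1=1 J2=0
P@1,2 dof=1 J1 → L=3 J1=2 J2=0
add link → L=4 J1=2 J2=0
add link → L=5 J1=2 J2=0
P@0,4 dof=1 J1 → L=5 J1=3 J2=0
add link → L=6 J1=3 J2=0
PS@2,5 dof=2 J2 → L=6 J1=3 J2=1
add link → L=7 J1=3 J2=1
R@2,3 dof=1 J1 → L=7 J1=4 J2=1
P@6,1 dof=1 J1 → L=7 J1=5 J2=1
C@6,0 dof=2 J2 → L=7 J1=5 J2=2
P@6,2 dof=1 J1 → L=7 J1=6 J2=2
P@5,6 dof=1 J1 → L=7 J1=7 J2=2
M=3(L−1)−2J1−J2=3·6−2·7−2=2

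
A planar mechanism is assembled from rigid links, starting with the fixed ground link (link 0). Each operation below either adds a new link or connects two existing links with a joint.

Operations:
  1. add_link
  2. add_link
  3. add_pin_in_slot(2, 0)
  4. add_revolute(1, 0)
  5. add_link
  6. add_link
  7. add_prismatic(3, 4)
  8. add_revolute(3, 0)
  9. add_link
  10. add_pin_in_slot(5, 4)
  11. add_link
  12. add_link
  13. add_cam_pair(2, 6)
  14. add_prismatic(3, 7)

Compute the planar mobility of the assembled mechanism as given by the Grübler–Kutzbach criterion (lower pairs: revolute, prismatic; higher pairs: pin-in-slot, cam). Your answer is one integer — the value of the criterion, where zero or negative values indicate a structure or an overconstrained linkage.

[1;0;0] (link 0 is ground)
L+ [2;0;0]
L+ [3;0;0]
PS(2,0)∈J2 [3;0;1]
R(1,0)∈J1 [3;1;1]
L+ [4;1;1]
L+ [5;1;1]
P(3,4)∈J1 [5;2;1]
R(3,0)∈J1 [5;3;1]
L+ [6;3;1]
PS(5,4)∈J2 [6;3;2]
L+ [7;3;2]
L+ [8;3;2]
C(2,6)∈J2 [8;3;3]
P(3,7)∈J1 [8;4;3]
mobility = 21 − 8 − 3 = 10

M = 10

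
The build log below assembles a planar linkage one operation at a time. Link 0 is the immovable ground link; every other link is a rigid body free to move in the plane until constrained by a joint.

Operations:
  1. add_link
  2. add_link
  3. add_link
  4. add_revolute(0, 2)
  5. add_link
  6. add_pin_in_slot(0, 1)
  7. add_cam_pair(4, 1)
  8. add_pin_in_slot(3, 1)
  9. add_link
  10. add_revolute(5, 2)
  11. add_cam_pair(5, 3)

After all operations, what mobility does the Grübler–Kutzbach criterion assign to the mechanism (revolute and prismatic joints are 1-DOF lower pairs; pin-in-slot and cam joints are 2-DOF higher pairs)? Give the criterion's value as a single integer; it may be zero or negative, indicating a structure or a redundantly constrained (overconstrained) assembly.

M = 7

link 0 = ground. State L|J1|J2 = 1|0|0
+link1  2|0|0
+link2  3|0|0
+link3  4|0|0
R(0,2) f=1→J1  4|1|0
+link4  5|1|0
PS(0,1) f=2→J2  5|1|1
C(4,1) f=2→J2  5|1|2
PS(3,1) f=2→J2  5|1|3
+link5  6|1|3
R(5,2) f=1→J1  6|2|3
C(5,3) f=2→J2  6|2|4
M = 3(6−1)−2·2−4 = 15−4−4 = 7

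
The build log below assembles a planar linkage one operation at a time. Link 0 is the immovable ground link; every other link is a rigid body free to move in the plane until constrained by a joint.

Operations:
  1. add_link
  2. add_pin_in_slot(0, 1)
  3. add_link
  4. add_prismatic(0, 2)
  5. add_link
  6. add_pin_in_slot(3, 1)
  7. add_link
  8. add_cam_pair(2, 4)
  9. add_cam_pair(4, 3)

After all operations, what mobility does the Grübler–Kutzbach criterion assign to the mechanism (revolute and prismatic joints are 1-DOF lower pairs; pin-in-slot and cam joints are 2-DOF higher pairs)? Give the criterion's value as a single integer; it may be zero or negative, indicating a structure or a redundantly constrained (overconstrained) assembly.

M = 6

ground; <1,0,0>
#1 <2,0,0>
PS:0↔1 J2 <2,0,1>
#2 <3,0,1>
P:0↔2 J1 <3,1,1>
#3 <4,1,1>
PS:3↔1 J2 <4,1,2>
#4 <5,1,2>
C:2↔4 J2 <5,1,3>
C:4↔3 J2 <5,1,4>
3×4 − 2×1 − 1×4 = 6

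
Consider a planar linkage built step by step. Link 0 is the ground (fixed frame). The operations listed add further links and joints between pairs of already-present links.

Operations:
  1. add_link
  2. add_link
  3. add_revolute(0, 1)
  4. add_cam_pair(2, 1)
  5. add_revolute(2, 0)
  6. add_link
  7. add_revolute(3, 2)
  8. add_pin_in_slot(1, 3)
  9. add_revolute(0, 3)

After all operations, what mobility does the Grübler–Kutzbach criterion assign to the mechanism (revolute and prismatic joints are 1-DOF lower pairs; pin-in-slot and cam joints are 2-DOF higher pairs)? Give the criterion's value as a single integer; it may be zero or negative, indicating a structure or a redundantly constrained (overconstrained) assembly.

(L,J1,J2)=(1,0,0); link0 fixed
link1: (2,0,0)
link2: (3,0,0)
R 0-1 [J1]: (3,1,0)
C 2-1 [J2]: (3,1,1)
R 2-0 [J1]: (3,2,1)
link3: (4,2,1)
R 3-2 [J1]: (4,3,1)
PS 1-3 [J2]: (4,3,2)
R 0-3 [J1]: (4,4,2)
Grübler: 3·3 − 2·4 − 2 = -1

M = -1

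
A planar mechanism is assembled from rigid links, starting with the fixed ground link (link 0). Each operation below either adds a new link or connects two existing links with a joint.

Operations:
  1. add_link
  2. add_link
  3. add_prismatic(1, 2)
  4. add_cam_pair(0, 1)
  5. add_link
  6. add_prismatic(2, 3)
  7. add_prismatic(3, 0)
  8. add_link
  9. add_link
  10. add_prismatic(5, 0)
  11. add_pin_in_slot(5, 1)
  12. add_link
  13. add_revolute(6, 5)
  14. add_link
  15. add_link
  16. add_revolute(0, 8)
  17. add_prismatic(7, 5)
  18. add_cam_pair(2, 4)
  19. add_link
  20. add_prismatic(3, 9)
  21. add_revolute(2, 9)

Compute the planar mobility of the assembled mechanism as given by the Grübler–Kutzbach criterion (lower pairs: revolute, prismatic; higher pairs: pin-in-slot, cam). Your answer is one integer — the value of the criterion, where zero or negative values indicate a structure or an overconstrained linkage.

L=1 J1=0 J2=0
add link → L=2 J1=0 J2=0
add link → L=3 J1=0 J2=0
P@1,2 dof=1 J1 → L=3 J1=1 J2=0
C@0,1 dof=2 J2 → L=3 J1=1 J2=1
add link → L=4 J1=1 J2=1
P@2,3 dof=1 J1 → L=4 J1=2 J2=1
P@3,0 dof=1 J1 → L=4 J1=3 J2=1
add link → L=5 J1=3 J2=1
add link → L=6 J1=3 J2=1
P@5,0 dof=1 J1 → L=6 J1=4 J2=1
PS@5,1 dof=2 J2 → L=6 J1=4 J2=2
add link → L=7 J1=4 J2=2
R@6,5 dof=1 J1 → L=7 J1=5 J2=2
add link → L=8 J1=5 J2=2
add link → L=9 J1=5 J2=2
R@0,8 dof=1 J1 → L=9 J1=6 J2=2
P@7,5 dof=1 J1 → L=9 J1=7 J2=2
C@2,4 dof=2 J2 → L=9 J1=7 J2=3
add link → L=10 J1=7 J2=3
P@3,9 dof=1 J1 → L=10 J1=8 J2=3
R@2,9 dof=1 J1 → L=10 J1=9 J2=3
M=3(L−1)−2J1−J2=3·9−2·9−3=6

M = 6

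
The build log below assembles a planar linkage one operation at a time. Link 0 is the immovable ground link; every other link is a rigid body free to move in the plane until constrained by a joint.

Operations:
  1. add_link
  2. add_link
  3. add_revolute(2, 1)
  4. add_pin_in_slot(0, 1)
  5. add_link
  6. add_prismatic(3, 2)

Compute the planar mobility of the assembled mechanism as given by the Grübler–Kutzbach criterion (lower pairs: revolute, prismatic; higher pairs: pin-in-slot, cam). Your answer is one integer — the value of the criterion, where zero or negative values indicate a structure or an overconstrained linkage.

ground; <1,0,0>
#1 <2,0,0>
#2 <3,0,0>
R:2↔1 J1 <3,1,0>
PS:0↔1 J2 <3,1,1>
#3 <4,1,1>
P:3↔2 J1 <4,2,1>
3×3 − 2×2 − 1×1 = 4

M = 4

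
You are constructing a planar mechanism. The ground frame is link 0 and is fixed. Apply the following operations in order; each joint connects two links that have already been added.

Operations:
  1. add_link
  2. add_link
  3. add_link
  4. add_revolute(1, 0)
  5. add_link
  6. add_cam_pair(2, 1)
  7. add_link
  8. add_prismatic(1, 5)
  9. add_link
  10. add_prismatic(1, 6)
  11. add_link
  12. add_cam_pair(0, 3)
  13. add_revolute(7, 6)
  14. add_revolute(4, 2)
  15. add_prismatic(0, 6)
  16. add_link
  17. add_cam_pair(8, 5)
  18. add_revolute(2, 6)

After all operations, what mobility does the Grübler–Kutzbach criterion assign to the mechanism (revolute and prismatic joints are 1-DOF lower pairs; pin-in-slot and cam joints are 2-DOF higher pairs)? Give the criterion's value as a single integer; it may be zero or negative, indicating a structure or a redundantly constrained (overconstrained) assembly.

M = 7

link 0 = ground. State L|J1|J2 = 1|0|0
+link1  2|0|0
+link2  3|0|0
+link3  4|0|0
R(1,0) f=1→J1  4|1|0
+link4  5|1|0
C(2,1) f=2→J2  5|1|1
+link5  6|1|1
P(1,5) f=1→J1  6|2|1
+link6  7|2|1
P(1,6) f=1→J1  7|3|1
+link7  8|3|1
C(0,3) f=2→J2  8|3|2
R(7,6) f=1→J1  8|4|2
R(4,2) f=1→J1  8|5|2
P(0,6) f=1→J1  8|6|2
+link8  9|6|2
C(8,5) f=2→J2  9|6|3
R(2,6) f=1→J1  9|7|3
M = 3(9−1)−2·7−3 = 24−14−3 = 7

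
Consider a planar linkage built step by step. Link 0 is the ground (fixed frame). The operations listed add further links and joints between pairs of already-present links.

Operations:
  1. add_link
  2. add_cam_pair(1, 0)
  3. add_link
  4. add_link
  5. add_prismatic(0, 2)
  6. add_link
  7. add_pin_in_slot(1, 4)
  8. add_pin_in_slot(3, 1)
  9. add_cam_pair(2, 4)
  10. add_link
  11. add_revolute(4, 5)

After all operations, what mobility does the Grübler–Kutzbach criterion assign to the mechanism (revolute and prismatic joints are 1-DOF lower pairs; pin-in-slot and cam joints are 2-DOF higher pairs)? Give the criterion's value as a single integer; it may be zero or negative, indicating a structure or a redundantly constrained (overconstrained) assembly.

M = 7

[1;0;0] (link 0 is ground)
L+ [2;0;0]
C(1,0)∈J2 [2;0;1]
L+ [3;0;1]
L+ [4;0;1]
P(0,2)∈J1 [4;1;1]
L+ [5;1;1]
PS(1,4)∈J2 [5;1;2]
PS(3,1)∈J2 [5;1;3]
C(2,4)∈J2 [5;1;4]
L+ [6;1;4]
R(4,5)∈J1 [6;2;4]
mobility = 15 − 4 − 4 = 7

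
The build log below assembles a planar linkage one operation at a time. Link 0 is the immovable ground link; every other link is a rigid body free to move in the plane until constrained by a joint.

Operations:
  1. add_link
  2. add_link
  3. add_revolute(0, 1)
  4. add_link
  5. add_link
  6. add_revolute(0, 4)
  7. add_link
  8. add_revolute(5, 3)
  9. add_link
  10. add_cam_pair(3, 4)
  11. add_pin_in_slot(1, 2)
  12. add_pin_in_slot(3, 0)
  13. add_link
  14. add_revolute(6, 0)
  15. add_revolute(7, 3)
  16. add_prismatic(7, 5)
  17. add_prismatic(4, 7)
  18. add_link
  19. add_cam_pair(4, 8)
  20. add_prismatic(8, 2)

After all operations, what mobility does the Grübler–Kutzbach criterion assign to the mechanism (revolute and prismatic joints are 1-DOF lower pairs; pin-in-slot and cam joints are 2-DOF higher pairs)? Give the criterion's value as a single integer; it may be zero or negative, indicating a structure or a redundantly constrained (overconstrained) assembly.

[1;0;0] (link 0 is ground)
L+ [2;0;0]
L+ [3;0;0]
R(0,1)∈J1 [3;1;0]
L+ [4;1;0]
L+ [5;1;0]
R(0,4)∈J1 [5;2;0]
L+ [6;2;0]
R(5,3)∈J1 [6;3;0]
L+ [7;3;0]
C(3,4)∈J2 [7;3;1]
PS(1,2)∈J2 [7;3;2]
PS(3,0)∈J2 [7;3;3]
L+ [8;3;3]
R(6,0)∈J1 [8;4;3]
R(7,3)∈J1 [8;5;3]
P(7,5)∈J1 [8;6;3]
P(4,7)∈J1 [8;7;3]
L+ [9;7;3]
C(4,8)∈J2 [9;7;4]
P(8,2)∈J1 [9;8;4]
mobility = 24 − 16 − 4 = 4

M = 4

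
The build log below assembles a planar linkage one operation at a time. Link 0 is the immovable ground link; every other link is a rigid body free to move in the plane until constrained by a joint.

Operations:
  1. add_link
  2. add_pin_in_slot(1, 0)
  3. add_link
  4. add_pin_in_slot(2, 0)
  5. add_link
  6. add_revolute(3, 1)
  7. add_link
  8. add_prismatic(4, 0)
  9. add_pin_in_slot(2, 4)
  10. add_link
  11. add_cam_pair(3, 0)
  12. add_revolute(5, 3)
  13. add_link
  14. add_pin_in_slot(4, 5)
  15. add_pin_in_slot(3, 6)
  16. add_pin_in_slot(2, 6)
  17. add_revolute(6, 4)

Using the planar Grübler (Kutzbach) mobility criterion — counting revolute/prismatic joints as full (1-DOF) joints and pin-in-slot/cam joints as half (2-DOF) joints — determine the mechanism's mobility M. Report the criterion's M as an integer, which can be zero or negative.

link 0 = ground. State L|J1|J2 = 1|0|0
+link1  2|0|0
PS(1,0) f=2→J2  2|0|1
+link2  3|0|1
PS(2,0) f=2→J2  3|0|2
+link3  4|0|2
R(3,1) f=1→J1  4|1|2
+link4  5|1|2
P(4,0) f=1→J1  5|2|2
PS(2,4) f=2→J2  5|2|3
+link5  6|2|3
C(3,0) f=2→J2  6|2|4
R(5,3) f=1→J1  6|3|4
+link6  7|3|4
PS(4,5) f=2→J2  7|3|5
PS(3,6) f=2→J2  7|3|6
PS(2,6) f=2→J2  7|3|7
R(6,4) f=1→J1  7|4|7
M = 3(7−1)−2·4−7 = 18−8−7 = 3

M = 3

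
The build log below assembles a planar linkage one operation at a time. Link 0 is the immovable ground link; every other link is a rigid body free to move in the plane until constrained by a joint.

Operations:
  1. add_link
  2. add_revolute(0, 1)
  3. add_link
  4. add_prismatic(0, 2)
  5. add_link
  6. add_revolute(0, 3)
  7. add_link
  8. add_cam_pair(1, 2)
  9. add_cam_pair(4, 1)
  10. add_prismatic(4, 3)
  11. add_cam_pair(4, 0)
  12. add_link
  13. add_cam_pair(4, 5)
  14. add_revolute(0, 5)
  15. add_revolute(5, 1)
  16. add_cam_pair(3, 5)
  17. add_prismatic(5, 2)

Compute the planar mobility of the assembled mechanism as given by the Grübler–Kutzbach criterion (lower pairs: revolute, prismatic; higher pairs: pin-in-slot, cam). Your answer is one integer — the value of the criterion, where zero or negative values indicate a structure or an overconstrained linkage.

link 0 = ground. State L|J1|J2 = 1|0|0
+link1  2|0|0
R(0,1) f=1→J1  2|1|0
+link2  3|1|0
P(0,2) f=1→J1  3|2|0
+link3  4|2|0
R(0,3) f=1→J1  4|3|0
+link4  5|3|0
C(1,2) f=2→J2  5|3|1
C(4,1) f=2→J2  5|3|2
P(4,3) f=1→J1  5|4|2
C(4,0) f=2→J2  5|4|3
+link5  6|4|3
C(4,5) f=2→J2  6|4|4
R(0,5) f=1→J1  6|5|4
R(5,1) f=1→J1  6|6|4
C(3,5) f=2→J2  6|6|5
P(5,2) f=1→J1  6|7|5
M = 3(6−1)−2·7−5 = 15−14−5 = -4

M = -4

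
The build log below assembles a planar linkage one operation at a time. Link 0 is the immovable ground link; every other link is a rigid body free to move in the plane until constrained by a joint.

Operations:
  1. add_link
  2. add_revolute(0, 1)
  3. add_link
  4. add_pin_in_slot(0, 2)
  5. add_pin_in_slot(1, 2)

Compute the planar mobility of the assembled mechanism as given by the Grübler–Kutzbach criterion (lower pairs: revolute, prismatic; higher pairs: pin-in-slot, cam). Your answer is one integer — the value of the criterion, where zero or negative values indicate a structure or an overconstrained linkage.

L=1 J1=0 J2=0
add link → L=2 J1=0 J2=0
R@0,1 dof=1 J1 → L=2 J1=1 J2=0
add link → L=3 J1=1 J2=0
PS@0,2 dof=2 J2 → L=3 J1=1 J2=1
PS@1,2 dof=2 J2 → L=3 J1=1 J2=2
M=3(L−1)−2J1−J2=3·2−2·1−2=2

M = 2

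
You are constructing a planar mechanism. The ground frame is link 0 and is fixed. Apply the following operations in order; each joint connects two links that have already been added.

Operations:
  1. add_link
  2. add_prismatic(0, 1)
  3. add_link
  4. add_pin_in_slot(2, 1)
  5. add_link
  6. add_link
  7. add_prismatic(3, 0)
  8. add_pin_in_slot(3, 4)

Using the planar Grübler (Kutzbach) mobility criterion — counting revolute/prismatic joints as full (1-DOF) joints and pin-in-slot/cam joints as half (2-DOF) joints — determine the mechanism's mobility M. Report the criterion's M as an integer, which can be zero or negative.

M = 6

[1;0;0] (link 0 is ground)
L+ [2;0;0]
P(0,1)∈J1 [2;1;0]
L+ [3;1;0]
PS(2,1)∈J2 [3;1;1]
L+ [4;1;1]
L+ [5;1;1]
P(3,0)∈J1 [5;2;1]
PS(3,4)∈J2 [5;2;2]
mobility = 12 − 4 − 2 = 6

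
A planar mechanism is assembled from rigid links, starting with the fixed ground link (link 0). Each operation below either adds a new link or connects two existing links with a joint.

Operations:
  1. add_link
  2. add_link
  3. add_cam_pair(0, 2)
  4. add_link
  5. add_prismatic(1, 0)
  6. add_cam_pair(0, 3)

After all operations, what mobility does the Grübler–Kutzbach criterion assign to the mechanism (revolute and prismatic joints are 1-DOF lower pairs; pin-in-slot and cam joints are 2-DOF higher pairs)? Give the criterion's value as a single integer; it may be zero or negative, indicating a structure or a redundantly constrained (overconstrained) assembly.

M = 5

(L,J1,J2)=(1,0,0); link0 fixed
link1: (2,0,0)
link2: (3,0,0)
C 0-2 [J2]: (3,0,1)
link3: (4,0,1)
P 1-0 [J1]: (4,1,1)
C 0-3 [J2]: (4,1,2)
Grübler: 3·3 − 2·1 − 2 = 5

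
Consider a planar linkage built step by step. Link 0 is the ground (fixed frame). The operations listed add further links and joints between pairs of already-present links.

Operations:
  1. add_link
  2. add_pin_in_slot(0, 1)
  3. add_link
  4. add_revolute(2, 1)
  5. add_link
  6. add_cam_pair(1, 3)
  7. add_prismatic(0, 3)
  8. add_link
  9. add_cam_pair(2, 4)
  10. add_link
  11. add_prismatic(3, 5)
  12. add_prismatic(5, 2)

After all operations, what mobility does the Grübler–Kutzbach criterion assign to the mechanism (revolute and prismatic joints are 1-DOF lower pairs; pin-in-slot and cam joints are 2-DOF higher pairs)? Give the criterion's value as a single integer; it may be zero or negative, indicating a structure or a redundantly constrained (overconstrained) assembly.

link 0 = ground. State L|J1|J2 = 1|0|0
+link1  2|0|0
PS(0,1) f=2→J2  2|0|1
+link2  3|0|1
R(2,1) f=1→J1  3|1|1
+link3  4|1|1
C(1,3) f=2→J2  4|1|2
P(0,3) f=1→J1  4|2|2
+link4  5|2|2
C(2,4) f=2→J2  5|2|3
+link5  6|2|3
P(3,5) f=1→J1  6|3|3
P(5,2) f=1→J1  6|4|3
M = 3(6−1)−2·4−3 = 15−8−3 = 4

M = 4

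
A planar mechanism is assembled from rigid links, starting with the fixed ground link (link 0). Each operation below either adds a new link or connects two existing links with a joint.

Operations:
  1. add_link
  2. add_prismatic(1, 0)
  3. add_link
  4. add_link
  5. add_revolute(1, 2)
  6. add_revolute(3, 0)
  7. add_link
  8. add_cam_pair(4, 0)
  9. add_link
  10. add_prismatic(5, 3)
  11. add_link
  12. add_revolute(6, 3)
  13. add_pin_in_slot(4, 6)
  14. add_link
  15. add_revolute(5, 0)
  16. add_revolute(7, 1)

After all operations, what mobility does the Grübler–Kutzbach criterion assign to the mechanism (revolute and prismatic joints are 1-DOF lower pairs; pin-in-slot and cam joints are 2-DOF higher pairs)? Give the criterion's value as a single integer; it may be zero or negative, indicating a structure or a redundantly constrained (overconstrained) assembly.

(L,J1,J2)=(1,0,0); link0 fixed
link1: (2,0,0)
P 1-0 [J1]: (2,1,0)
link2: (3,1,0)
link3: (4,1,0)
R 1-2 [J1]: (4,2,0)
R 3-0 [J1]: (4,3,0)
link4: (5,3,0)
C 4-0 [J2]: (5,3,1)
link5: (6,3,1)
P 5-3 [J1]: (6,4,1)
link6: (7,4,1)
R 6-3 [J1]: (7,5,1)
PS 4-6 [J2]: (7,5,2)
link7: (8,5,2)
R 5-0 [J1]: (8,6,2)
R 7-1 [J1]: (8,7,2)
Grübler: 3·7 − 2·7 − 2 = 5

M = 5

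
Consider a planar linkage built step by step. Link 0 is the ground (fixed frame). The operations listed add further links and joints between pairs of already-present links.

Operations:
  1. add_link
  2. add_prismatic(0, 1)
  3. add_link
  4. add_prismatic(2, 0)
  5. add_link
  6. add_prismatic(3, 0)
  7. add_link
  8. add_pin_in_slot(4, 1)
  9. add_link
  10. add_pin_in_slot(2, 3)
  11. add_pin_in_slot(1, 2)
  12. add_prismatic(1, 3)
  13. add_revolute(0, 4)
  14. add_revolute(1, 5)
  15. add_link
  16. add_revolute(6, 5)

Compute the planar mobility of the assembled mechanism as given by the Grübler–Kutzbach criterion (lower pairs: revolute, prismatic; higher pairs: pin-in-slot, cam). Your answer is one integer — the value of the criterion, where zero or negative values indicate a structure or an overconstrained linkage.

link 0 = ground. State L|J1|J2 = 1|0|0
+link1  2|0|0
P(0,1) f=1→J1  2|1|0
+link2  3|1|0
P(2,0) f=1→J1  3|2|0
+link3  4|2|0
P(3,0) f=1→J1  4|3|0
+link4  5|3|0
PS(4,1) f=2→J2  5|3|1
+link5  6|3|1
PS(2,3) f=2→J2  6|3|2
PS(1,2) f=2→J2  6|3|3
P(1,3) f=1→J1  6|4|3
R(0,4) f=1→J1  6|5|3
R(1,5) f=1→J1  6|6|3
+link6  7|6|3
R(6,5) f=1→J1  7|7|3
M = 3(7−1)−2·7−3 = 18−14−3 = 1

M = 1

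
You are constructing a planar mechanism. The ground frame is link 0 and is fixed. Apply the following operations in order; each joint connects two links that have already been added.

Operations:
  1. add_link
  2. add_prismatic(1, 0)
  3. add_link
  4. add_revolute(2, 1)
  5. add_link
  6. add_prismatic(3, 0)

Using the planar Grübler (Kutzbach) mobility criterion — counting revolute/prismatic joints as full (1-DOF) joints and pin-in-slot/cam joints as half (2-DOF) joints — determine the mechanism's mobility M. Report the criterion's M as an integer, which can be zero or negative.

(L,J1,J2)=(1,0,0); link0 fixed
link1: (2,0,0)
P 1-0 [J1]: (2,1,0)
link2: (3,1,0)
R 2-1 [J1]: (3,2,0)
link3: (4,2,0)
P 3-0 [J1]: (4,3,0)
Grübler: 3·3 − 2·3 − 0 = 3

M = 3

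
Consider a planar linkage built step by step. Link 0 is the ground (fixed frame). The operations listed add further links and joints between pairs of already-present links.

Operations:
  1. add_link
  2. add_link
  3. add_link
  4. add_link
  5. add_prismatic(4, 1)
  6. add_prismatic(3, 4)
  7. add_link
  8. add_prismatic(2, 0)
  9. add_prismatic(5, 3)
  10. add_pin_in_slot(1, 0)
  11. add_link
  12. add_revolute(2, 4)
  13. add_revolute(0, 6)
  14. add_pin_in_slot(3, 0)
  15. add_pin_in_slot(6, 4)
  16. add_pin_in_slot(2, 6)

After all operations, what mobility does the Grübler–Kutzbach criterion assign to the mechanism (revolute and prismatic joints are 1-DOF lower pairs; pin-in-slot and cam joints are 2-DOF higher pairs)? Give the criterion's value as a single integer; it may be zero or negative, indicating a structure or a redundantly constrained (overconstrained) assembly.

M = 2

link 0 = ground. State L|J1|J2 = 1|0|0
+link1  2|0|0
+link2  3|0|0
+link3  4|0|0
+link4  5|0|0
P(4,1) f=1→J1  5|1|0
P(3,4) f=1→J1  5|2|0
+link5  6|2|0
P(2,0) f=1→J1  6|3|0
P(5,3) f=1→J1  6|4|0
PS(1,0) f=2→J2  6|4|1
+link6  7|4|1
R(2,4) f=1→J1  7|5|1
R(0,6) f=1→J1  7|6|1
PS(3,0) f=2→J2  7|6|2
PS(6,4) f=2→J2  7|6|3
PS(2,6) f=2→J2  7|6|4
M = 3(7−1)−2·6−4 = 18−12−4 = 2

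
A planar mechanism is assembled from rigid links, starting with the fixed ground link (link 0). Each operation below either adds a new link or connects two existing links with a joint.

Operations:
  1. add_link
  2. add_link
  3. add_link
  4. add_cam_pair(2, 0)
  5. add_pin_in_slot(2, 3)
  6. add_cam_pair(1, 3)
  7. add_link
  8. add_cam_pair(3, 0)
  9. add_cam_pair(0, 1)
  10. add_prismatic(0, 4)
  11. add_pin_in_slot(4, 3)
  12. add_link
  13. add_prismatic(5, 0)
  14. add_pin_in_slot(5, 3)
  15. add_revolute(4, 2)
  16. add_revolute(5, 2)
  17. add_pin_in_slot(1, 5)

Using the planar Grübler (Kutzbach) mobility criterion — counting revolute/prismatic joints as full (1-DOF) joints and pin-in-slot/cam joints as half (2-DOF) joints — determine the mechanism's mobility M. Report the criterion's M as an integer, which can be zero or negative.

L=1 J1=0 J2=0
add link → L=2 J1=0 J2=0
add link → L=3 J1=0 J2=0
add link → L=4 J1=0 J2=0
C@2,0 dof=2 J2 → L=4 J1=0 J2=1
PS@2,3 dof=2 J2 → L=4 J1=0 J2=2
C@1,3 dof=2 J2 → L=4 J1=0 J2=3
add link → L=5 J1=0 J2=3
C@3,0 dof=2 J2 → L=5 J1=0 J2=4
C@0,1 dof=2 J2 → L=5 J1=0 J2=5
P@0,4 dof=1 J1 → L=5 J1=1 J2=5
PS@4,3 dof=2 J2 → L=5 J1=1 J2=6
add link → L=6 J1=1 J2=6
P@5,0 dof=1 J1 → L=6 J1=2 J2=6
PS@5,3 dof=2 J2 → L=6 J1=2 J2=7
R@4,2 dof=1 J1 → L=6 J1=3 J2=7
R@5,2 dof=1 J1 → L=6 J1=4 J2=7
PS@1,5 dof=2 J2 → L=6 J1=4 J2=8
M=3(L−1)−2J1−J2=3·5−2·4−8=-1

M = -1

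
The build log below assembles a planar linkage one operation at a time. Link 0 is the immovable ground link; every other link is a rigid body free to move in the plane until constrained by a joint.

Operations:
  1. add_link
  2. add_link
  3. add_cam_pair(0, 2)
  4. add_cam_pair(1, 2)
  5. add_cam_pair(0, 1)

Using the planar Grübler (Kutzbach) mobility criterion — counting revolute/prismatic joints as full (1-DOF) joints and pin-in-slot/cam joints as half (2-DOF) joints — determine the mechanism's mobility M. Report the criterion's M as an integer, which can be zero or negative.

M = 3

L=1 J1=0 J2=0
add link → L=2 J1=0 J2=0
add link → L=3 J1=0 J2=0
C@0,2 dof=2 J2 → L=3 J1=0 J2=1
C@1,2 dof=2 J2 → L=3 J1=0 J2=2
C@0,1 dof=2 J2 → L=3 J1=0 J2=3
M=3(L−1)−2J1−J2=3·2−2·0−3=3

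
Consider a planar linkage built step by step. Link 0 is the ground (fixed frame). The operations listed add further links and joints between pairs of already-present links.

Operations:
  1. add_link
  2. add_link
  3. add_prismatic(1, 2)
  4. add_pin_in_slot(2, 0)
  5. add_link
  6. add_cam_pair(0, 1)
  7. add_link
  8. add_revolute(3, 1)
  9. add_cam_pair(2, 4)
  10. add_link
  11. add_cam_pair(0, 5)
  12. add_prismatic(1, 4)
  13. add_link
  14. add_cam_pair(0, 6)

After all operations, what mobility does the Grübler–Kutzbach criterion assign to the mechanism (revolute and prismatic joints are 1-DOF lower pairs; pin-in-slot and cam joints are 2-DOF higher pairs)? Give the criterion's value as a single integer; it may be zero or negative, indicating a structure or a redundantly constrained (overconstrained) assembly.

M = 7

[1;0;0] (link 0 is ground)
L+ [2;0;0]
L+ [3;0;0]
P(1,2)∈J1 [3;1;0]
PS(2,0)∈J2 [3;1;1]
L+ [4;1;1]
C(0,1)∈J2 [4;1;2]
L+ [5;1;2]
R(3,1)∈J1 [5;2;2]
C(2,4)∈J2 [5;2;3]
L+ [6;2;3]
C(0,5)∈J2 [6;2;4]
P(1,4)∈J1 [6;3;4]
L+ [7;3;4]
C(0,6)∈J2 [7;3;5]
mobility = 18 − 6 − 5 = 7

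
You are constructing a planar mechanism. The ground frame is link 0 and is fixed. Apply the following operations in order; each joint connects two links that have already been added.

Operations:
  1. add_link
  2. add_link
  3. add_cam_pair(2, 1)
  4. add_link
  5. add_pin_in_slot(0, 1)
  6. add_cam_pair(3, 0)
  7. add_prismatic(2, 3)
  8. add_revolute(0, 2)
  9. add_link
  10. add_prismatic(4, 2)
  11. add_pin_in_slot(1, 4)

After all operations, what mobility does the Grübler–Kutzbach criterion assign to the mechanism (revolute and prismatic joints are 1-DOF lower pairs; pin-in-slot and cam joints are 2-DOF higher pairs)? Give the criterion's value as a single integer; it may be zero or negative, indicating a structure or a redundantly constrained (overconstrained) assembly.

link 0 = ground. State L|J1|J2 = 1|0|0
+link1  2|0|0
+link2  3|0|0
C(2,1) f=2→J2  3|0|1
+link3  4|0|1
PS(0,1) f=2→J2  4|0|2
C(3,0) f=2→J2  4|0|3
P(2,3) f=1→J1  4|1|3
R(0,2) f=1→J1  4|2|3
+link4  5|2|3
P(4,2) f=1→J1  5|3|3
PS(1,4) f=2→J2  5|3|4
M = 3(5−1)−2·3−4 = 12−6−4 = 2

M = 2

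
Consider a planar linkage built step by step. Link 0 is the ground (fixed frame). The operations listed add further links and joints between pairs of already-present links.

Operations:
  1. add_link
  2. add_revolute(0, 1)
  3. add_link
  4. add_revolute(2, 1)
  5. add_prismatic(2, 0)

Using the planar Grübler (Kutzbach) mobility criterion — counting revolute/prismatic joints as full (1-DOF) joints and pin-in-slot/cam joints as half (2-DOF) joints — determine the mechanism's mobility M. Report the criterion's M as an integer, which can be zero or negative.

link 0 = ground. State L|J1|J2 = 1|0|0
+link1  2|0|0
R(0,1) f=1→J1  2|1|0
+link2  3|1|0
R(2,1) f=1→J1  3|2|0
P(2,0) f=1→J1  3|3|0
M = 3(3−1)−2·3−0 = 6−6−0 = 0

M = 0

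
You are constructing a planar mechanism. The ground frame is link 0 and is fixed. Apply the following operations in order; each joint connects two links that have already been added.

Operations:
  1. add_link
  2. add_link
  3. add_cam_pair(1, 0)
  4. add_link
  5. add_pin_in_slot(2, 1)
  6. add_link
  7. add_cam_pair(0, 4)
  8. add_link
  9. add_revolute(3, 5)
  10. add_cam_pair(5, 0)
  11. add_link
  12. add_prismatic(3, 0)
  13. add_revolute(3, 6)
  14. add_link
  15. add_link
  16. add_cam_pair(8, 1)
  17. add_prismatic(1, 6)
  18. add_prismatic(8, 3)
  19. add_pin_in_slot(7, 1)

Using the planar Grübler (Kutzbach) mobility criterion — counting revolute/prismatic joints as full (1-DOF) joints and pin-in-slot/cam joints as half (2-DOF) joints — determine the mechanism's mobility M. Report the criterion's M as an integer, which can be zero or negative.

M = 8

L=1 J1=0 J2=0
add link → L=2 J1=0 J2=0
add link → L=3 J1=0 J2=0
C@1,0 dof=2 J2 → L=3 J1=0 J2=1
add link → L=4 J1=0 J2=1
PS@2,1 dof=2 J2 → L=4 J1=0 J2=2
add link → L=5 J1=0 J2=2
C@0,4 dof=2 J2 → L=5 J1=0 J2=3
add link → L=6 J1=0 J2=3
R@3,5 dof=1 J1 → L=6 J1=1 J2=3
C@5,0 dof=2 J2 → L=6 J1=1 J2=4
add link → L=7 J1=1 J2=4
P@3,0 dof=1 J1 → L=7 J1=2 J2=4
R@3,6 dof=1 J1 → L=7 J1=3 J2=4
add link → L=8 J1=3 J2=4
add link → L=9 J1=3 J2=4
C@8,1 dof=2 J2 → L=9 J1=3 J2=5
P@1,6 dof=1 J1 → L=9 J1=4 J2=5
P@8,3 dof=1 J1 → L=9 J1=5 J2=5
PS@7,1 dof=2 J2 → L=9 J1=5 J2=6
M=3(L−1)−2J1−J2=3·8−2·5−6=8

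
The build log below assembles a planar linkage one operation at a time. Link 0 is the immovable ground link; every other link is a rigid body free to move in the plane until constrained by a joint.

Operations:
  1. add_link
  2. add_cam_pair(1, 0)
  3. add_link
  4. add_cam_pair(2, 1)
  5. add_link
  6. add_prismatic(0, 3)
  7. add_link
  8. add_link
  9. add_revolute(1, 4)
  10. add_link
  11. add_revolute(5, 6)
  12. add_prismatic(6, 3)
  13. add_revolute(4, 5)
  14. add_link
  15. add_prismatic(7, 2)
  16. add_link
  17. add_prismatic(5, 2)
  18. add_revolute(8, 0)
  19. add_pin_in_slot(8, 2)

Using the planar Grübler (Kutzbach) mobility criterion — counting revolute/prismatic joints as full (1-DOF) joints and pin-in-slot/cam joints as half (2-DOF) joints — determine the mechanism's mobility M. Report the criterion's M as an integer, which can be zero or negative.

M = 5

link 0 = ground. State L|J1|J2 = 1|0|0
+link1  2|0|0
C(1,0) f=2→J2  2|0|1
+link2  3|0|1
C(2,1) f=2→J2  3|0|2
+link3  4|0|2
P(0,3) f=1→J1  4|1|2
+link4  5|1|2
+link5  6|1|2
R(1,4) f=1→J1  6|2|2
+link6  7|2|2
R(5,6) f=1→J1  7|3|2
P(6,3) f=1→J1  7|4|2
R(4,5) f=1→J1  7|5|2
+link7  8|5|2
P(7,2) f=1→J1  8|6|2
+link8  9|6|2
P(5,2) f=1→J1  9|7|2
R(8,0) f=1→J1  9|8|2
PS(8,2) f=2→J2  9|8|3
M = 3(9−1)−2·8−3 = 24−16−3 = 5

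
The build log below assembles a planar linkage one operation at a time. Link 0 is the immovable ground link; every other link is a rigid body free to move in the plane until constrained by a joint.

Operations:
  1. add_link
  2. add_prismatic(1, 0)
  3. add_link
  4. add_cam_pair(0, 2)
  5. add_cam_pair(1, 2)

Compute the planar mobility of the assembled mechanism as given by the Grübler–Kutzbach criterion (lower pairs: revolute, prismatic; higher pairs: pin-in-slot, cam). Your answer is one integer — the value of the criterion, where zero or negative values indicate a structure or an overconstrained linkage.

M = 2

link 0 = ground. State L|J1|J2 = 1|0|0
+link1  2|0|0
P(1,0) f=1→J1  2|1|0
+link2  3|1|0
C(0,2) f=2→J2  3|1|1
C(1,2) f=2→J2  3|1|2
M = 3(3−1)−2·1−2 = 6−2−2 = 2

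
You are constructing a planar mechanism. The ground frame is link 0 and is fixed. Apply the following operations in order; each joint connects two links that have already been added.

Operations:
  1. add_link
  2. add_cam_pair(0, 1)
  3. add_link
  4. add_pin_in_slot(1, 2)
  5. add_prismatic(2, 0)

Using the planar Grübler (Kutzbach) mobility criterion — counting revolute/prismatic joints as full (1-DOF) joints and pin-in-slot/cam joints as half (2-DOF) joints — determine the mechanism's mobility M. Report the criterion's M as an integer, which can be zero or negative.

(L,J1,J2)=(1,0,0); link0 fixed
link1: (2,0,0)
C 0-1 [J2]: (2,0,1)
link2: (3,0,1)
PS 1-2 [J2]: (3,0,2)
P 2-0 [J1]: (3,1,2)
Grübler: 3·2 − 2·1 − 2 = 2

M = 2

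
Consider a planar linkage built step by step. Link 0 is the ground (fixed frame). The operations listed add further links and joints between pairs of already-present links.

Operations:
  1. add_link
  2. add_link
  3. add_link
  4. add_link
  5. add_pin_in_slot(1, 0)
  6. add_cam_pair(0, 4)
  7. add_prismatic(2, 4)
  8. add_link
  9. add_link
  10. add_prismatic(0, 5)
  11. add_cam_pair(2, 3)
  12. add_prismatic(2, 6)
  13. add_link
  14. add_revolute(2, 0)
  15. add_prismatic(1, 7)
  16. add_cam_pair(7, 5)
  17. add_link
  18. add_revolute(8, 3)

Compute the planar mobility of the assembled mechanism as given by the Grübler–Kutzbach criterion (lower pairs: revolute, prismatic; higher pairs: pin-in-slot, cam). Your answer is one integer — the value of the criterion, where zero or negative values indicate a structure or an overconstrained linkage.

(L,J1,J2)=(1,0,0); link0 fixed
link1: (2,0,0)
link2: (3,0,0)
link3: (4,0,0)
link4: (5,0,0)
PS 1-0 [J2]: (5,0,1)
C 0-4 [J2]: (5,0,2)
P 2-4 [J1]: (5,1,2)
link5: (6,1,2)
link6: (7,1,2)
P 0-5 [J1]: (7,2,2)
C 2-3 [J2]: (7,2,3)
P 2-6 [J1]: (7,3,3)
link7: (8,3,3)
R 2-0 [J1]: (8,4,3)
P 1-7 [J1]: (8,5,3)
C 7-5 [J2]: (8,5,4)
link8: (9,5,4)
R 8-3 [J1]: (9,6,4)
Grübler: 3·8 − 2·6 − 4 = 8

M = 8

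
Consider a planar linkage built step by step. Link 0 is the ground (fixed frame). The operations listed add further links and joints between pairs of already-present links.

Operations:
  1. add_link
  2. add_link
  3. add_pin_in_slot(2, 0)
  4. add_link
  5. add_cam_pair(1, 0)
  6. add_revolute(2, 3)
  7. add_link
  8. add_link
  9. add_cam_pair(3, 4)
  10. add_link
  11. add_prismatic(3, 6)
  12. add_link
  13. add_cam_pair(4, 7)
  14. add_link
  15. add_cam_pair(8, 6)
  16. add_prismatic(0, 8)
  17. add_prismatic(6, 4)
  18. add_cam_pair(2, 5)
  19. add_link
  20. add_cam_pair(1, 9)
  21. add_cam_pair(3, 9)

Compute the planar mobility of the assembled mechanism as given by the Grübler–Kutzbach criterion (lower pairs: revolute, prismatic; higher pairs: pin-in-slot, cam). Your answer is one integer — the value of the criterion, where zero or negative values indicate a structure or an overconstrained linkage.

M = 11

link 0 = ground. State L|J1|J2 = 1|0|0
+link1  2|0|0
+link2  3|0|0
PS(2,0) f=2→J2  3|0|1
+link3  4|0|1
C(1,0) f=2→J2  4|0|2
R(2,3) f=1→J1  4|1|2
+link4  5|1|2
+link5  6|1|2
C(3,4) f=2→J2  6|1|3
+link6  7|1|3
P(3,6) f=1→J1  7|2|3
+link7  8|2|3
C(4,7) f=2→J2  8|2|4
+link8  9|2|4
C(8,6) f=2→J2  9|2|5
P(0,8) f=1→J1  9|3|5
P(6,4) f=1→J1  9|4|5
C(2,5) f=2→J2  9|4|6
+link9  10|4|6
C(1,9) f=2→J2  10|4|7
C(3,9) f=2→J2  10|4|8
M = 3(10−1)−2·4−8 = 27−8−8 = 11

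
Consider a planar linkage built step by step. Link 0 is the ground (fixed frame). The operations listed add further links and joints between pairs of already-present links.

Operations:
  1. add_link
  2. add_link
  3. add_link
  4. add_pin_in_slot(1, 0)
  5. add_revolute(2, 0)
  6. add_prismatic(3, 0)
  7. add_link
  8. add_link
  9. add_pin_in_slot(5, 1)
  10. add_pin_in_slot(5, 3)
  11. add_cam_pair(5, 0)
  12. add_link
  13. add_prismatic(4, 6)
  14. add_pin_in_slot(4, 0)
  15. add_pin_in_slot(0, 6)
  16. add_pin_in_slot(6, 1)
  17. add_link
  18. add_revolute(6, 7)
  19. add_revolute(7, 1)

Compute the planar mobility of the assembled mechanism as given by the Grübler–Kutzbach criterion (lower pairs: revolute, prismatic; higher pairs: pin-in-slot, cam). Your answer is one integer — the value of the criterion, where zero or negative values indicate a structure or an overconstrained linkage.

[1;0;0] (link 0 is ground)
L+ [2;0;0]
L+ [3;0;0]
L+ [4;0;0]
PS(1,0)∈J2 [4;0;1]
R(2,0)∈J1 [4;1;1]
P(3,0)∈J1 [4;2;1]
L+ [5;2;1]
L+ [6;2;1]
PS(5,1)∈J2 [6;2;2]
PS(5,3)∈J2 [6;2;3]
C(5,0)∈J2 [6;2;4]
L+ [7;2;4]
P(4,6)∈J1 [7;3;4]
PS(4,0)∈J2 [7;3;5]
PS(0,6)∈J2 [7;3;6]
PS(6,1)∈J2 [7;3;7]
L+ [8;3;7]
R(6,7)∈J1 [8;4;7]
R(7,1)∈J1 [8;5;7]
mobility = 21 − 10 − 7 = 4

M = 4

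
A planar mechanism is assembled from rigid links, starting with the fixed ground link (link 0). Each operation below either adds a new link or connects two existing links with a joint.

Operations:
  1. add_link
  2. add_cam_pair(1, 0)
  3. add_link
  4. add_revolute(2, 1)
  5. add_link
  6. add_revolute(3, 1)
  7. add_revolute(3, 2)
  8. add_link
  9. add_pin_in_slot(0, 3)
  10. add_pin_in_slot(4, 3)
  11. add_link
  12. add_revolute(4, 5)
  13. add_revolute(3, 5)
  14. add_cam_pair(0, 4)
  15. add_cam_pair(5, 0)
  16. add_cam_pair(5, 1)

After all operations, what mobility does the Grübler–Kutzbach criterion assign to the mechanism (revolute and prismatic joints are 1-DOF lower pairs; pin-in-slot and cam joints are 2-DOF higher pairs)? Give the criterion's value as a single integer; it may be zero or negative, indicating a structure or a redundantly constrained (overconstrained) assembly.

L=1 J1=0 J2=0
add link → L=2 J1=0 J2=0
C@1,0 dof=2 J2 → L=2 J1=0 J2=1
add link → L=3 J1=0 J2=1
R@2,1 dof=1 J1 → L=3 J1=1 J2=1
add link → L=4 J1=1 J2=1
R@3,1 dof=1 J1 → L=4 J1=2 J2=1
R@3,2 dof=1 J1 → L=4 J1=3 J2=1
add link → L=5 J1=3 J2=1
PS@0,3 dof=2 J2 → L=5 J1=3 J2=2
PS@4,3 dof=2 J2 → L=5 J1=3 J2=3
add link → L=6 J1=3 J2=3
R@4,5 dof=1 J1 → L=6 J1=4 J2=3
R@3,5 dof=1 J1 → L=6 J1=5 J2=3
C@0,4 dof=2 J2 → L=6 J1=5 J2=4
C@5,0 dof=2 J2 → L=6 J1=5 J2=5
C@5,1 dof=2 J2 → L=6 J1=5 J2=6
M=3(L−1)−2J1−J2=3·5−2·5−6=-1

M = -1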